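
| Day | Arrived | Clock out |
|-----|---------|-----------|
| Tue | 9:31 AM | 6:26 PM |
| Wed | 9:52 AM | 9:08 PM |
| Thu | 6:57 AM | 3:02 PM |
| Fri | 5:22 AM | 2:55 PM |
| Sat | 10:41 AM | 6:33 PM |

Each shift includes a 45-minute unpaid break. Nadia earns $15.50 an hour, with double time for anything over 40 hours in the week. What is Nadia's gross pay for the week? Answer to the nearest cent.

Tue: 9:31 AM–6:26 PM = 8 h 55 min; less 45 min break → 8 h 10 min
Wed: 9:52 AM–9:08 PM = 11 h 16 min; less 45 min break → 10 h 31 min
Thu: 6:57 AM–3:02 PM = 8 h 5 min; less 45 min break → 7 h 20 min
Fri: 5:22 AM–2:55 PM = 9 h 33 min; less 45 min break → 8 h 48 min
Sat: 10:41 AM–6:33 PM = 7 h 52 min; less 45 min break → 7 h 7 min
Total worked: 41 h 56 min = 2516 min.
Regular 40 h 0 min = 2400 min at $15.50/h; overtime 1 h 56 min = 116 min at $31.00/h.
Pay = (2400 × $15.50 + 116 × $31.00) ÷ 60 = $679.93.

$679.93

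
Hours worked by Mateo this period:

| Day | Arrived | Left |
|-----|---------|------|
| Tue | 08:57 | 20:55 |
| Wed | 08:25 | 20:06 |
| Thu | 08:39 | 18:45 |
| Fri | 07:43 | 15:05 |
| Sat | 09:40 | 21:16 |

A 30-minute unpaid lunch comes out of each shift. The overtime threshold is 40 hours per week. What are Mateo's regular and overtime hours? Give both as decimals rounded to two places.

Regular 40.00 hours, overtime 10.22 hours

Tue: 08:57–20:55 = 11 h 58 min; less 30 min break → 11 h 28 min
Wed: 08:25–20:06 = 11 h 41 min; less 30 min break → 11 h 11 min
Thu: 08:39–18:45 = 10 h 6 min; less 30 min break → 9 h 36 min
Fri: 07:43–15:05 = 7 h 22 min; less 30 min break → 6 h 52 min
Sat: 09:40–21:16 = 11 h 36 min; less 30 min break → 11 h 6 min
Total worked: 50 h 13 min = 50.22 h.
Threshold 40 h → overtime 10 h 13 min, regular 40 h 0 min.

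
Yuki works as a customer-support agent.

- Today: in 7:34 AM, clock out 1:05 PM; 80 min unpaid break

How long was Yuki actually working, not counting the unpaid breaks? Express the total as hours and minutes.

Today: 7:34 AM–1:05 PM = 5 h 31 min; less 80 min break → 4 h 11 min

4 h 11 min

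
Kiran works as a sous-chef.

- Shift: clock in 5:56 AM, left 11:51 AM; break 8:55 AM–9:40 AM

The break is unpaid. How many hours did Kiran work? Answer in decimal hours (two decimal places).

5.17 hours

Shift: 5:56 AM–11:51 AM = 5 h 55 min; less 45 min break → 5 h 10 min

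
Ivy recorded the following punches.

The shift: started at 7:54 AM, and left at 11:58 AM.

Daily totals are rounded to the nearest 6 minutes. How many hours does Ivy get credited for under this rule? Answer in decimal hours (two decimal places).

4.10 hours

The shift: 7:54 AM–11:58 AM = 4 h 4 min → rounds to 4 h 6 min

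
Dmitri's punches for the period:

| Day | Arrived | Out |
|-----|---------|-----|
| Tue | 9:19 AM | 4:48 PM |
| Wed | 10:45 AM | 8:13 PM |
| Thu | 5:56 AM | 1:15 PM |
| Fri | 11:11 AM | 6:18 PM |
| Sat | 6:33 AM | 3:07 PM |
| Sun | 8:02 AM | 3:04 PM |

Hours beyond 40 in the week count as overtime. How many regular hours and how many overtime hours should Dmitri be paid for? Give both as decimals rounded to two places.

Regular 40.00 hours, overtime 6.98 hours

Tue: 9:19 AM–4:48 PM = 7 h 29 min
Wed: 10:45 AM–8:13 PM = 9 h 28 min
Thu: 5:56 AM–1:15 PM = 7 h 19 min
Fri: 11:11 AM–6:18 PM = 7 h 7 min
Sat: 6:33 AM–3:07 PM = 8 h 34 min
Sun: 8:02 AM–3:04 PM = 7 h 2 min
Total worked: 46 h 59 min = 46.98 h.
Threshold 40 h → overtime 6 h 59 min, regular 40 h 0 min.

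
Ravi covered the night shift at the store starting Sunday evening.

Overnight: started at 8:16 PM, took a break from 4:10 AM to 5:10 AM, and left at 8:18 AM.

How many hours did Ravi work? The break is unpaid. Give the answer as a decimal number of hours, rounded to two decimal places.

11.03 hours

Overnight: 8:16 PM → midnight = 3 h 44 min; midnight → 8:18 AM = 8 h 18 min; span 12 h 2 min; less 60 min break → 11 h 2 min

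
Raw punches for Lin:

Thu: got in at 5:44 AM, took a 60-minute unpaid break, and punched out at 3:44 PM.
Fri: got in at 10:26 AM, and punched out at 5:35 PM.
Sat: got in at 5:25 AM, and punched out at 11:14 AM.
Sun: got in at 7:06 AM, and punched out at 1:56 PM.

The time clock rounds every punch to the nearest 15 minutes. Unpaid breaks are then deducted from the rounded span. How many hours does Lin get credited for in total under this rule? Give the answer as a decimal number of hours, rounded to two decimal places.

Thu: in 5:44 AM→5:45 AM, out 3:44 PM→3:45 PM; 10 h 0 min − 60 min = 9 h 0 min
Fri: in 10:26 AM→10:30 AM, out 5:35 PM→5:30 PM; 7 h 0 min
Sat: in 5:25 AM→5:30 AM, out 11:14 AM→11:15 AM; 5 h 45 min
Sun: in 7:06 AM→7:00 AM, out 1:56 PM→2:00 PM; 7 h 0 min
Total credited: 28 h 45 min.

28.75 hours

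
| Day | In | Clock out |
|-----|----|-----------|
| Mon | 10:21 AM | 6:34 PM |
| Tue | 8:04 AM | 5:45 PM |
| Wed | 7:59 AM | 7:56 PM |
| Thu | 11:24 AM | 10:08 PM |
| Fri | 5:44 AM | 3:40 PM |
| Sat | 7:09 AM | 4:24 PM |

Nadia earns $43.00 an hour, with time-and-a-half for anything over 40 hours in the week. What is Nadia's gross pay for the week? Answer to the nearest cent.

Mon: 10:21 AM–6:34 PM = 8 h 13 min
Tue: 8:04 AM–5:45 PM = 9 h 41 min
Wed: 7:59 AM–7:56 PM = 11 h 57 min
Thu: 11:24 AM–10:08 PM = 10 h 44 min
Fri: 5:44 AM–3:40 PM = 9 h 56 min
Sat: 7:09 AM–4:24 PM = 9 h 15 min
Total worked: 59 h 46 min = 3586 min.
Regular 40 h 0 min = 2400 min at $43.00/h; overtime 19 h 46 min = 1186 min at $64.50/h.
Pay = (2400 × $43.00 + 1186 × $64.50) ÷ 60 = $2994.95.

$2994.95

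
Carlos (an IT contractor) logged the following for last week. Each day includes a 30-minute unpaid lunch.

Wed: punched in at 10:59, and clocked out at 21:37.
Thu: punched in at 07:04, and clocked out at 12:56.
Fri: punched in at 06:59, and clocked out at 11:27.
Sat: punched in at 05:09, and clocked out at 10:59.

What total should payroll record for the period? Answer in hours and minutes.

24 h 48 min

Wed: 10:59–21:37 = 10 h 38 min; less 30 min break → 10 h 8 min
Thu: 07:04–12:56 = 5 h 52 min; less 30 min break → 5 h 22 min
Fri: 06:59–11:27 = 4 h 28 min; less 30 min break → 3 h 58 min
Sat: 05:09–10:59 = 5 h 50 min; less 30 min break → 5 h 20 min
Total: 10 h 8 min + 5 h 22 min + 3 h 58 min + 5 h 20 min = 24 h 48 min.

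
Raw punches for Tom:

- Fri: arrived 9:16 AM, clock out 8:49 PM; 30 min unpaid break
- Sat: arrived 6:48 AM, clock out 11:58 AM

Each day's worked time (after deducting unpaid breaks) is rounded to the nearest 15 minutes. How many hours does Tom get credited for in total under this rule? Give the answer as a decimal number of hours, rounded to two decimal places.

Fri: 9:16 AM–8:49 PM = 11 h 33 min − 30 min = 11 h 3 min → rounds to 11 h 0 min
Sat: 6:48 AM–11:58 AM = 5 h 10 min → rounds to 5 h 15 min
Total credited: 16 h 15 min.

16.25 hours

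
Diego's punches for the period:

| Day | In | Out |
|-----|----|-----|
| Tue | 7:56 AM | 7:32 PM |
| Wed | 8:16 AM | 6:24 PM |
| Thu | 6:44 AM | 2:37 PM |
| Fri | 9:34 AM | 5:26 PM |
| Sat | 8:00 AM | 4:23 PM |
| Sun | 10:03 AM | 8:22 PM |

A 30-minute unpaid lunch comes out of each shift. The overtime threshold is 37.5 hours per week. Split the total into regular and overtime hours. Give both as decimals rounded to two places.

Regular 37.50 hours, overtime 15.68 hours

Tue: 7:56 AM–7:32 PM = 11 h 36 min; less 30 min break → 11 h 6 min
Wed: 8:16 AM–6:24 PM = 10 h 8 min; less 30 min break → 9 h 38 min
Thu: 6:44 AM–2:37 PM = 7 h 53 min; less 30 min break → 7 h 23 min
Fri: 9:34 AM–5:26 PM = 7 h 52 min; less 30 min break → 7 h 22 min
Sat: 8:00 AM–4:23 PM = 8 h 23 min; less 30 min break → 7 h 53 min
Sun: 10:03 AM–8:22 PM = 10 h 19 min; less 30 min break → 9 h 49 min
Total worked: 53 h 11 min = 53.18 h.
Threshold 37.5 h → overtime 15 h 41 min, regular 37 h 30 min.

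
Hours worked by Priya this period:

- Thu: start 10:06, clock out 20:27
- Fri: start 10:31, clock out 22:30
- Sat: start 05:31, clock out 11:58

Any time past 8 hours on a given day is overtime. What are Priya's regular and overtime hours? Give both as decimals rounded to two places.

Thu: 10:06–20:27 = 10 h 21 min
Fri: 10:31–22:30 = 11 h 59 min
Sat: 05:31–11:58 = 6 h 27 min
Thu reg 8 h 0 min / OT 2 h 21 min; Fri reg 8 h 0 min / OT 3 h 59 min; Sat reg 6 h 27 min / OT 0 h 0 min.
Totals: regular 22 h 27 min, overtime 6 h 20 min.

Regular 22.45 hours, overtime 6.33 hours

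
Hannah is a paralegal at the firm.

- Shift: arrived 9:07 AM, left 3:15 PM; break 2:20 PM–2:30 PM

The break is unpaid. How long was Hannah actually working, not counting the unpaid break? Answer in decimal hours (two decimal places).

5.97 hours

Shift: 9:07 AM–3:15 PM = 6 h 8 min; less 10 min break → 5 h 58 min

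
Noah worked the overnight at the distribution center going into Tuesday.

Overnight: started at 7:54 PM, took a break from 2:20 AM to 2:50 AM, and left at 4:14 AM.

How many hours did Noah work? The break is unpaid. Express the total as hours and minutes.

7 h 50 min

Overnight: 7:54 PM → midnight = 4 h 6 min; midnight → 4:14 AM = 4 h 14 min; span 8 h 20 min; less 30 min break → 7 h 50 min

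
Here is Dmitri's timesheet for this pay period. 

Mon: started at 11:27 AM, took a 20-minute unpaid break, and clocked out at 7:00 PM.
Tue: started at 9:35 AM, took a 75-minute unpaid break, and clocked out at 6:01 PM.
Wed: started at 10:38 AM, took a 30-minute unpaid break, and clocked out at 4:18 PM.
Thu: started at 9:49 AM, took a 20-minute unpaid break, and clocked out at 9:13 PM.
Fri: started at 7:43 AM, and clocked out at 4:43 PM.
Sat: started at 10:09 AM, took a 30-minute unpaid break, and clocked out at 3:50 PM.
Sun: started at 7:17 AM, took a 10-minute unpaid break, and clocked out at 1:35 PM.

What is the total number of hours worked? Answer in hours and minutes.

Mon: 11:27 AM–7:00 PM = 7 h 33 min; less 20 min break → 7 h 13 min
Tue: 9:35 AM–6:01 PM = 8 h 26 min; less 75 min break → 7 h 11 min
Wed: 10:38 AM–4:18 PM = 5 h 40 min; less 30 min break → 5 h 10 min
Thu: 9:49 AM–9:13 PM = 11 h 24 min; less 20 min break → 11 h 4 min
Fri: 7:43 AM–4:43 PM = 9 h 0 min
Sat: 10:09 AM–3:50 PM = 5 h 41 min; less 30 min break → 5 h 11 min
Sun: 7:17 AM–1:35 PM = 6 h 18 min; less 10 min break → 6 h 8 min
Total: 7 h 13 min + 7 h 11 min + 5 h 10 min + 11 h 4 min + 9 h 0 min + 5 h 11 min + 6 h 8 min = 50 h 57 min.

50 h 57 min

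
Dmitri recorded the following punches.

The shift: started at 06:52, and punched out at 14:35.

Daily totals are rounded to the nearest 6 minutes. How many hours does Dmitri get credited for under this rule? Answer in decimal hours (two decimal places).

The shift: 06:52–14:35 = 7 h 43 min → rounds to 7 h 42 min

7.70 hours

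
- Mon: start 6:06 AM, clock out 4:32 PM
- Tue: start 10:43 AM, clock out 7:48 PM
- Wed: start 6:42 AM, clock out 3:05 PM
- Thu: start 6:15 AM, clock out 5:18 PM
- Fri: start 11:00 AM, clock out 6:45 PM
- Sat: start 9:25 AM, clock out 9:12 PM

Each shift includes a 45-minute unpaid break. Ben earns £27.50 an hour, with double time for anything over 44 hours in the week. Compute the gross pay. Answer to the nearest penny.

Mon: 6:06 AM–4:32 PM = 10 h 26 min; less 45 min break → 9 h 41 min
Tue: 10:43 AM–7:48 PM = 9 h 5 min; less 45 min break → 8 h 20 min
Wed: 6:42 AM–3:05 PM = 8 h 23 min; less 45 min break → 7 h 38 min
Thu: 6:15 AM–5:18 PM = 11 h 3 min; less 45 min break → 10 h 18 min
Fri: 11:00 AM–6:45 PM = 7 h 45 min; less 45 min break → 7 h 0 min
Sat: 9:25 AM–9:12 PM = 11 h 47 min; less 45 min break → 11 h 2 min
Total worked: 53 h 59 min = 3239 min.
Regular 44 h 0 min = 2640 min at £27.50/h; overtime 9 h 59 min = 599 min at £55.00/h.
Pay = (2640 × £27.50 + 599 × £55.00) ÷ 60 = £1759.08.

£1759.08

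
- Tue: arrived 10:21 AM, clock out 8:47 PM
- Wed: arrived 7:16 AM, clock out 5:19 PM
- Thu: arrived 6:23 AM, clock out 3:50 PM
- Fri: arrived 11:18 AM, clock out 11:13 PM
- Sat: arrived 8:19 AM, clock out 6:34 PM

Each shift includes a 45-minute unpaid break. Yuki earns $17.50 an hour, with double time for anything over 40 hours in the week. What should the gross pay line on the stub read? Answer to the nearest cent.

$992.25

Tue: 10:21 AM–8:47 PM = 10 h 26 min; less 45 min break → 9 h 41 min
Wed: 7:16 AM–5:19 PM = 10 h 3 min; less 45 min break → 9 h 18 min
Thu: 6:23 AM–3:50 PM = 9 h 27 min; less 45 min break → 8 h 42 min
Fri: 11:18 AM–11:13 PM = 11 h 55 min; less 45 min break → 11 h 10 min
Sat: 8:19 AM–6:34 PM = 10 h 15 min; less 45 min break → 9 h 30 min
Total worked: 48 h 21 min = 2901 min.
Regular 40 h 0 min = 2400 min at $17.50/h; overtime 8 h 21 min = 501 min at $35.00/h.
Pay = (2400 × $17.50 + 501 × $35.00) ÷ 60 = $992.25.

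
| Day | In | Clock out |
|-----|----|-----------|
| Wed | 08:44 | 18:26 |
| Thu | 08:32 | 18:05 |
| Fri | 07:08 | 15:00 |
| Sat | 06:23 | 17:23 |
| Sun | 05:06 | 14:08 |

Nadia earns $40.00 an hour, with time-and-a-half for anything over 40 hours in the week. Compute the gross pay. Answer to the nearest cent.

$2029.00

Wed: 08:44–18:26 = 9 h 42 min
Thu: 08:32–18:05 = 9 h 33 min
Fri: 07:08–15:00 = 7 h 52 min
Sat: 06:23–17:23 = 11 h 0 min
Sun: 05:06–14:08 = 9 h 2 min
Total worked: 47 h 9 min = 2829 min.
Regular 40 h 0 min = 2400 min at $40.00/h; overtime 7 h 9 min = 429 min at $60.00/h.
Pay = (2400 × $40.00 + 429 × $60.00) ÷ 60 = $2029.00.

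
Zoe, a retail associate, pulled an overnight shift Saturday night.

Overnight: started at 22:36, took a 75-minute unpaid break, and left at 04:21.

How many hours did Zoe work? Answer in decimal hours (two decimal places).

4.50 hours

Overnight: 22:36 → midnight = 1 h 24 min; midnight → 04:21 = 4 h 21 min; span 5 h 45 min; less 75 min break → 4 h 30 min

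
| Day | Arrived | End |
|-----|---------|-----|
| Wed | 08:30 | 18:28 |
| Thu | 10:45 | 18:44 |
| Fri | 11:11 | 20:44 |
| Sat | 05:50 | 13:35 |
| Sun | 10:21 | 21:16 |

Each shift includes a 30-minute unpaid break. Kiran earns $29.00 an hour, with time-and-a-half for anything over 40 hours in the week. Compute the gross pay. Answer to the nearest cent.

Wed: 08:30–18:28 = 9 h 58 min; less 30 min break → 9 h 28 min
Thu: 10:45–18:44 = 7 h 59 min; less 30 min break → 7 h 29 min
Fri: 11:11–20:44 = 9 h 33 min; less 30 min break → 9 h 3 min
Sat: 05:50–13:35 = 7 h 45 min; less 30 min break → 7 h 15 min
Sun: 10:21–21:16 = 10 h 55 min; less 30 min break → 10 h 25 min
Total worked: 43 h 40 min = 2620 min.
Regular 40 h 0 min = 2400 min at $29.00/h; overtime 3 h 40 min = 220 min at $43.50/h.
Pay = (2400 × $29.00 + 220 × $43.50) ÷ 60 = $1319.50.

$1319.50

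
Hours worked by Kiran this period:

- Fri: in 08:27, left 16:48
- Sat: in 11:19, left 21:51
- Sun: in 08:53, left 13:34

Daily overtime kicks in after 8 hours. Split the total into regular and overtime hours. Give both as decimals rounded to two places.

Fri: 08:27–16:48 = 8 h 21 min
Sat: 11:19–21:51 = 10 h 32 min
Sun: 08:53–13:34 = 4 h 41 min
Fri reg 8 h 0 min / OT 0 h 21 min; Sat reg 8 h 0 min / OT 2 h 32 min; Sun reg 4 h 41 min / OT 0 h 0 min.
Totals: regular 20 h 41 min, overtime 2 h 53 min.

Regular 20.68 hours, overtime 2.88 hours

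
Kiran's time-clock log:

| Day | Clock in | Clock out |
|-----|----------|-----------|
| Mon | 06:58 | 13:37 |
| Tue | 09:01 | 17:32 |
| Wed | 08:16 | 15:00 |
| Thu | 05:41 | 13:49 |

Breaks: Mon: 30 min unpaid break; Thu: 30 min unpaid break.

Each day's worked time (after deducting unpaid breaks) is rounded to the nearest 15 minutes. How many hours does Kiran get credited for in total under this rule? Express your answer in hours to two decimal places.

29.25 hours

Mon: 06:58–13:37 = 6 h 39 min − 30 min = 6 h 9 min → rounds to 6 h 15 min
Tue: 09:01–17:32 = 8 h 31 min → rounds to 8 h 30 min
Wed: 08:16–15:00 = 6 h 44 min → rounds to 6 h 45 min
Thu: 05:41–13:49 = 8 h 8 min − 30 min = 7 h 38 min → rounds to 7 h 45 min
Total credited: 29 h 15 min.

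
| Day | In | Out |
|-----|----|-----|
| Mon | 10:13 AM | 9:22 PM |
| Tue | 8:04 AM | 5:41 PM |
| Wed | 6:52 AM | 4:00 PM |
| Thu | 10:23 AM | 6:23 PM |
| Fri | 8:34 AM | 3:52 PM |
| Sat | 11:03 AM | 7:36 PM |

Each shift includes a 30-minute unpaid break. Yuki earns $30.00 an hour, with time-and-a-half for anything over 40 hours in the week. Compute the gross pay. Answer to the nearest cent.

Mon: 10:13 AM–9:22 PM = 11 h 9 min; less 30 min break → 10 h 39 min
Tue: 8:04 AM–5:41 PM = 9 h 37 min; less 30 min break → 9 h 7 min
Wed: 6:52 AM–4:00 PM = 9 h 8 min; less 30 min break → 8 h 38 min
Thu: 10:23 AM–6:23 PM = 8 h 0 min; less 30 min break → 7 h 30 min
Fri: 8:34 AM–3:52 PM = 7 h 18 min; less 30 min break → 6 h 48 min
Sat: 11:03 AM–7:36 PM = 8 h 33 min; less 30 min break → 8 h 3 min
Total worked: 50 h 45 min = 3045 min.
Regular 40 h 0 min = 2400 min at $30.00/h; overtime 10 h 45 min = 645 min at $45.00/h.
Pay = (2400 × $30.00 + 645 × $45.00) ÷ 60 = $1683.75.

$1683.75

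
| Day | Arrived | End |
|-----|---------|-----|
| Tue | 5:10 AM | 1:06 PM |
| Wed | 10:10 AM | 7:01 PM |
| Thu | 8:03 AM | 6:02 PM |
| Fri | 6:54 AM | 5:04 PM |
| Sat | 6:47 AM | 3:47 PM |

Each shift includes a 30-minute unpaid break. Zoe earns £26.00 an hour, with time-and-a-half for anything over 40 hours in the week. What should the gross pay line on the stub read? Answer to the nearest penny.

£1173.90

Tue: 5:10 AM–1:06 PM = 7 h 56 min; less 30 min break → 7 h 26 min
Wed: 10:10 AM–7:01 PM = 8 h 51 min; less 30 min break → 8 h 21 min
Thu: 8:03 AM–6:02 PM = 9 h 59 min; less 30 min break → 9 h 29 min
Fri: 6:54 AM–5:04 PM = 10 h 10 min; less 30 min break → 9 h 40 min
Sat: 6:47 AM–3:47 PM = 9 h 0 min; less 30 min break → 8 h 30 min
Total worked: 43 h 26 min = 2606 min.
Regular 40 h 0 min = 2400 min at £26.00/h; overtime 3 h 26 min = 206 min at £39.00/h.
Pay = (2400 × £26.00 + 206 × £39.00) ÷ 60 = £1173.90.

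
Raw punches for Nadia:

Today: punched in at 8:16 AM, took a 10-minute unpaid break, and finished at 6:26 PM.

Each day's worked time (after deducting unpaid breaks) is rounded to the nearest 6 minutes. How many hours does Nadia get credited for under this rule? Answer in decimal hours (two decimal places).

10.00 hours

Today: 8:16 AM–6:26 PM = 10 h 10 min − 10 min = 10 h 0 min → rounds to 10 h 0 min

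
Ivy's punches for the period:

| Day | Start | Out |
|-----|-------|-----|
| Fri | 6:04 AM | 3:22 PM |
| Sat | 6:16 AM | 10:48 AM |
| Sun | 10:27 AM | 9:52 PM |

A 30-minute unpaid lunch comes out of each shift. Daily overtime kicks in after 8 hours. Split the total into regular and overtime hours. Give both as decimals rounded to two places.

Fri: 6:04 AM–3:22 PM = 9 h 18 min; less 30 min break → 8 h 48 min
Sat: 6:16 AM–10:48 AM = 4 h 32 min; less 30 min break → 4 h 2 min
Sun: 10:27 AM–9:52 PM = 11 h 25 min; less 30 min break → 10 h 55 min
Fri reg 8 h 0 min / OT 0 h 48 min; Sat reg 4 h 2 min / OT 0 h 0 min; Sun reg 8 h 0 min / OT 2 h 55 min.
Totals: regular 20 h 2 min, overtime 3 h 43 min.

Regular 20.03 hours, overtime 3.72 hours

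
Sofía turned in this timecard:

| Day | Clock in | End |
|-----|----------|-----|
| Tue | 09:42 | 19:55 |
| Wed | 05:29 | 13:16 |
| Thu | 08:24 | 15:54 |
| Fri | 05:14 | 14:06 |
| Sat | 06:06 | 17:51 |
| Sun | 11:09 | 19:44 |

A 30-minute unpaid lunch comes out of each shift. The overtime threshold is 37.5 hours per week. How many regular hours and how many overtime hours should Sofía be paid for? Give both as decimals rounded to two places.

Regular 37.50 hours, overtime 14.20 hours

Tue: 09:42–19:55 = 10 h 13 min; less 30 min break → 9 h 43 min
Wed: 05:29–13:16 = 7 h 47 min; less 30 min break → 7 h 17 min
Thu: 08:24–15:54 = 7 h 30 min; less 30 min break → 7 h 0 min
Fri: 05:14–14:06 = 8 h 52 min; less 30 min break → 8 h 22 min
Sat: 06:06–17:51 = 11 h 45 min; less 30 min break → 11 h 15 min
Sun: 11:09–19:44 = 8 h 35 min; less 30 min break → 8 h 5 min
Total worked: 51 h 42 min = 51.70 h.
Threshold 37.5 h → overtime 14 h 12 min, regular 37 h 30 min.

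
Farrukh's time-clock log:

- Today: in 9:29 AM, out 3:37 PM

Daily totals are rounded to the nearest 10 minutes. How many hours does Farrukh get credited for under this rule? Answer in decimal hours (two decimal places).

6.17 hours

Today: 9:29 AM–3:37 PM = 6 h 8 min → rounds to 6 h 10 min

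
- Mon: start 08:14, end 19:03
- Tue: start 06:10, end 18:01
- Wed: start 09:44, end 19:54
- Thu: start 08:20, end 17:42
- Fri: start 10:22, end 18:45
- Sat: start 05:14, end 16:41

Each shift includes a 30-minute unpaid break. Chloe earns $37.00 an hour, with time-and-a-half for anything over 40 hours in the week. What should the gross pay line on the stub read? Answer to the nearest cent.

Mon: 08:14–19:03 = 10 h 49 min; less 30 min break → 10 h 19 min
Tue: 06:10–18:01 = 11 h 51 min; less 30 min break → 11 h 21 min
Wed: 09:44–19:54 = 10 h 10 min; less 30 min break → 9 h 40 min
Thu: 08:20–17:42 = 9 h 22 min; less 30 min break → 8 h 52 min
Fri: 10:22–18:45 = 8 h 23 min; less 30 min break → 7 h 53 min
Sat: 05:14–16:41 = 11 h 27 min; less 30 min break → 10 h 57 min
Total worked: 59 h 2 min = 3542 min.
Regular 40 h 0 min = 2400 min at $37.00/h; overtime 19 h 2 min = 1142 min at $55.50/h.
Pay = (2400 × $37.00 + 1142 × $55.50) ÷ 60 = $2536.35.

$2536.35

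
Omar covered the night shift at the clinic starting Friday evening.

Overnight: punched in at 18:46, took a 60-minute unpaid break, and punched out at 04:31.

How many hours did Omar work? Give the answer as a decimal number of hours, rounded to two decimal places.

Overnight: 18:46 → midnight = 5 h 14 min; midnight → 04:31 = 4 h 31 min; span 9 h 45 min; less 60 min break → 8 h 45 min

8.75 hours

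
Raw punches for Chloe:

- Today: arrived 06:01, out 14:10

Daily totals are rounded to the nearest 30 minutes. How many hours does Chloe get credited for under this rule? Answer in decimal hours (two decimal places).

Today: 06:01–14:10 = 8 h 9 min → rounds to 8 h 0 min

8.00 hours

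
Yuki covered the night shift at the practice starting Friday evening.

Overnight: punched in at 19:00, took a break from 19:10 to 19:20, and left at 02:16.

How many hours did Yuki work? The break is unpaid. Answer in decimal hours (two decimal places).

Overnight: 19:00 → midnight = 5 h 0 min; midnight → 02:16 = 2 h 16 min; span 7 h 16 min; less 10 min break → 7 h 6 min

7.10 hours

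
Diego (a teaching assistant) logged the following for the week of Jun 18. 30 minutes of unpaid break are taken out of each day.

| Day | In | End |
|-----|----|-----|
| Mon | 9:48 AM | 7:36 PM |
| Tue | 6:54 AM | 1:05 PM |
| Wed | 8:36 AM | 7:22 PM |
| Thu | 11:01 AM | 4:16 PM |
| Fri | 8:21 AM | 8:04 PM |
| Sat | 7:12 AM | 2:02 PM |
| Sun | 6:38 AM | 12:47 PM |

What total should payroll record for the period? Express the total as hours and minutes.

Mon: 9:48 AM–7:36 PM = 9 h 48 min; less 30 min break → 9 h 18 min
Tue: 6:54 AM–1:05 PM = 6 h 11 min; less 30 min break → 5 h 41 min
Wed: 8:36 AM–7:22 PM = 10 h 46 min; less 30 min break → 10 h 16 min
Thu: 11:01 AM–4:16 PM = 5 h 15 min; less 30 min break → 4 h 45 min
Fri: 8:21 AM–8:04 PM = 11 h 43 min; less 30 min break → 11 h 13 min
Sat: 7:12 AM–2:02 PM = 6 h 50 min; less 30 min break → 6 h 20 min
Sun: 6:38 AM–12:47 PM = 6 h 9 min; less 30 min break → 5 h 39 min
Total: 9 h 18 min + 5 h 41 min + 10 h 16 min + 4 h 45 min + 11 h 13 min + 6 h 20 min + 5 h 39 min = 53 h 12 min.

53 h 12 min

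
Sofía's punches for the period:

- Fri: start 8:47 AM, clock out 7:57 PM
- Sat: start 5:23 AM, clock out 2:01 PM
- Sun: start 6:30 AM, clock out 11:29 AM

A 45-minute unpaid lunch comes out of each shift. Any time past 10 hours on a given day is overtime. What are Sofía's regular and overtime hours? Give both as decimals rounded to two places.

Fri: 8:47 AM–7:57 PM = 11 h 10 min; less 45 min break → 10 h 25 min
Sat: 5:23 AM–2:01 PM = 8 h 38 min; less 45 min break → 7 h 53 min
Sun: 6:30 AM–11:29 AM = 4 h 59 min; less 45 min break → 4 h 14 min
Fri reg 10 h 0 min / OT 0 h 25 min; Sat reg 7 h 53 min / OT 0 h 0 min; Sun reg 4 h 14 min / OT 0 h 0 min.
Totals: regular 22 h 7 min, overtime 0 h 25 min.

Regular 22.12 hours, overtime 0.42 hours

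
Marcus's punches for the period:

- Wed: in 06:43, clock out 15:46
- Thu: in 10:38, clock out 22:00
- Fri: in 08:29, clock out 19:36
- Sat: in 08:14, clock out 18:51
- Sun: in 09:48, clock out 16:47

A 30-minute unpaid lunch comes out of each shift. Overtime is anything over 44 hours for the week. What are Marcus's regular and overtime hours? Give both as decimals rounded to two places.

Regular 44.00 hours, overtime 2.63 hours

Wed: 06:43–15:46 = 9 h 3 min; less 30 min break → 8 h 33 min
Thu: 10:38–22:00 = 11 h 22 min; less 30 min break → 10 h 52 min
Fri: 08:29–19:36 = 11 h 7 min; less 30 min break → 10 h 37 min
Sat: 08:14–18:51 = 10 h 37 min; less 30 min break → 10 h 7 min
Sun: 09:48–16:47 = 6 h 59 min; less 30 min break → 6 h 29 min
Total worked: 46 h 38 min = 46.63 h.
Threshold 44 h → overtime 2 h 38 min, regular 44 h 0 min.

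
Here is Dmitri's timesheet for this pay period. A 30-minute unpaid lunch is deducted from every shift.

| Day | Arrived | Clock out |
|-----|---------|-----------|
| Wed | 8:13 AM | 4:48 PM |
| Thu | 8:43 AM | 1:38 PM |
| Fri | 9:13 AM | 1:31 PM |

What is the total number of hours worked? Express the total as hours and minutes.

Wed: 8:13 AM–4:48 PM = 8 h 35 min; less 30 min break → 8 h 5 min
Thu: 8:43 AM–1:38 PM = 4 h 55 min; less 30 min break → 4 h 25 min
Fri: 9:13 AM–1:31 PM = 4 h 18 min; less 30 min break → 3 h 48 min
Total: 8 h 5 min + 4 h 25 min + 3 h 48 min = 16 h 18 min.

16 h 18 min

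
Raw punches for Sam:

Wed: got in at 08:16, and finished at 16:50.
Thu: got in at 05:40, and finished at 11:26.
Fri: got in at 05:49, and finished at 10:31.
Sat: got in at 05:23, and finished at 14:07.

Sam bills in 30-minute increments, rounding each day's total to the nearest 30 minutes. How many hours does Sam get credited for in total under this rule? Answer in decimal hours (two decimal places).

27.50 hours

Wed: 08:16–16:50 = 8 h 34 min → rounds to 8 h 30 min
Thu: 05:40–11:26 = 5 h 46 min → rounds to 6 h 0 min
Fri: 05:49–10:31 = 4 h 42 min → rounds to 4 h 30 min
Sat: 05:23–14:07 = 8 h 44 min → rounds to 8 h 30 min
Total credited: 27 h 30 min.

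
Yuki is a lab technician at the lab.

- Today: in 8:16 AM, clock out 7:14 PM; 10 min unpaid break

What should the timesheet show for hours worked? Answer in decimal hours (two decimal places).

10.80 hours

Today: 8:16 AM–7:14 PM = 10 h 58 min; less 10 min break → 10 h 48 min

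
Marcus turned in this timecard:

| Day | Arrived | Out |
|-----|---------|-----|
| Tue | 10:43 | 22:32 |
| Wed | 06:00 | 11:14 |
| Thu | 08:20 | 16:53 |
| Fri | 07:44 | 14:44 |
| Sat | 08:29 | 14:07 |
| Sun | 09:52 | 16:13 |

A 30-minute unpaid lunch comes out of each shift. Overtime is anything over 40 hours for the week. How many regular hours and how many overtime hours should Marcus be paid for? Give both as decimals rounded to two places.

Regular 40.00 hours, overtime 1.58 hours

Tue: 10:43–22:32 = 11 h 49 min; less 30 min break → 11 h 19 min
Wed: 06:00–11:14 = 5 h 14 min; less 30 min break → 4 h 44 min
Thu: 08:20–16:53 = 8 h 33 min; less 30 min break → 8 h 3 min
Fri: 07:44–14:44 = 7 h 0 min; less 30 min break → 6 h 30 min
Sat: 08:29–14:07 = 5 h 38 min; less 30 min break → 5 h 8 min
Sun: 09:52–16:13 = 6 h 21 min; less 30 min break → 5 h 51 min
Total worked: 41 h 35 min = 41.58 h.
Threshold 40 h → overtime 1 h 35 min, regular 40 h 0 min.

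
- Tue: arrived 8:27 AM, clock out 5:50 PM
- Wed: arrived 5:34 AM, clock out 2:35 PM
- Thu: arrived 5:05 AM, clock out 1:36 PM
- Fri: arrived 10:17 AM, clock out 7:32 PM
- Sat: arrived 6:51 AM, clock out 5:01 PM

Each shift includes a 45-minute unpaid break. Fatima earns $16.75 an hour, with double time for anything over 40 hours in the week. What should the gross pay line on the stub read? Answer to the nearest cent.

Tue: 8:27 AM–5:50 PM = 9 h 23 min; less 45 min break → 8 h 38 min
Wed: 5:34 AM–2:35 PM = 9 h 1 min; less 45 min break → 8 h 16 min
Thu: 5:05 AM–1:36 PM = 8 h 31 min; less 45 min break → 7 h 46 min
Fri: 10:17 AM–7:32 PM = 9 h 15 min; less 45 min break → 8 h 30 min
Sat: 6:51 AM–5:01 PM = 10 h 10 min; less 45 min break → 9 h 25 min
Total worked: 42 h 35 min = 2555 min.
Regular 40 h 0 min = 2400 min at $16.75/h; overtime 2 h 35 min = 155 min at $33.50/h.
Pay = (2400 × $16.75 + 155 × $33.50) ÷ 60 = $756.54.

$756.54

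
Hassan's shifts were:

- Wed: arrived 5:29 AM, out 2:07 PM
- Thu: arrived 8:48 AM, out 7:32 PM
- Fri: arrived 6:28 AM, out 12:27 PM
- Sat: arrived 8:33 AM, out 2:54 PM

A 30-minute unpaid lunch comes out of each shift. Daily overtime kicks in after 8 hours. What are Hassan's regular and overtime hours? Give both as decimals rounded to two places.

Regular 27.33 hours, overtime 2.37 hours

Wed: 5:29 AM–2:07 PM = 8 h 38 min; less 30 min break → 8 h 8 min
Thu: 8:48 AM–7:32 PM = 10 h 44 min; less 30 min break → 10 h 14 min
Fri: 6:28 AM–12:27 PM = 5 h 59 min; less 30 min break → 5 h 29 min
Sat: 8:33 AM–2:54 PM = 6 h 21 min; less 30 min break → 5 h 51 min
Wed reg 8 h 0 min / OT 0 h 8 min; Thu reg 8 h 0 min / OT 2 h 14 min; Fri reg 5 h 29 min / OT 0 h 0 min; Sat reg 5 h 51 min / OT 0 h 0 min.
Totals: regular 27 h 20 min, overtime 2 h 22 min.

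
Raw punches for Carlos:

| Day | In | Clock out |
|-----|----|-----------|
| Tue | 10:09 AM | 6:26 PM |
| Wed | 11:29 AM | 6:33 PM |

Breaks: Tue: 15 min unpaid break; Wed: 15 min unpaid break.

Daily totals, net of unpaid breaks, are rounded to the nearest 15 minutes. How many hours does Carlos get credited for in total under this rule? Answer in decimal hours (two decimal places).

Tue: 10:09 AM–6:26 PM = 8 h 17 min − 15 min = 8 h 2 min → rounds to 8 h 0 min
Wed: 11:29 AM–6:33 PM = 7 h 4 min − 15 min = 6 h 49 min → rounds to 6 h 45 min
Total credited: 14 h 45 min.

14.75 hours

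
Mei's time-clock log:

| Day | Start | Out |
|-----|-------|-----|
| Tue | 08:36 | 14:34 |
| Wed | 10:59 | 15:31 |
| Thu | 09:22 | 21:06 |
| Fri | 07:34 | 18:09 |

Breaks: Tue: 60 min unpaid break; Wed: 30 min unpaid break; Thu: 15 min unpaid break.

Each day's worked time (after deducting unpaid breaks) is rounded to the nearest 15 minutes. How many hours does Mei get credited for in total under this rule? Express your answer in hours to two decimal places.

Tue: 08:36–14:34 = 5 h 58 min − 60 min = 4 h 58 min → rounds to 5 h 0 min
Wed: 10:59–15:31 = 4 h 32 min − 30 min = 4 h 2 min → rounds to 4 h 0 min
Thu: 09:22–21:06 = 11 h 44 min − 15 min = 11 h 29 min → rounds to 11 h 30 min
Fri: 07:34–18:09 = 10 h 35 min → rounds to 10 h 30 min
Total credited: 31 h 0 min.

31.00 hours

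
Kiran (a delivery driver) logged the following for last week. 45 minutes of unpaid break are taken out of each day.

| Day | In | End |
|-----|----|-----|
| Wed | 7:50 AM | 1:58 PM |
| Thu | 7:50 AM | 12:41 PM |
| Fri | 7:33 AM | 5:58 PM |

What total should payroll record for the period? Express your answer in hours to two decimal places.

19.15 hours

Wed: 7:50 AM–1:58 PM = 6 h 8 min; less 45 min break → 5 h 23 min
Thu: 7:50 AM–12:41 PM = 4 h 51 min; less 45 min break → 4 h 6 min
Fri: 7:33 AM–5:58 PM = 10 h 25 min; less 45 min break → 9 h 40 min
Total: 5 h 23 min + 4 h 6 min + 9 h 40 min = 19 h 9 min.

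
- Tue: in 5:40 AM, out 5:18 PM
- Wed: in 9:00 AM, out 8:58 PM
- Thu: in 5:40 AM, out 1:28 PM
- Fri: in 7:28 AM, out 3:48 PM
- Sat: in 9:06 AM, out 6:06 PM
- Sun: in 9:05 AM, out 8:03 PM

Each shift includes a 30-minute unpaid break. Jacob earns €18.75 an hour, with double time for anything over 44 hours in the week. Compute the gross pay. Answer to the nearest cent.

€1301.25

Tue: 5:40 AM–5:18 PM = 11 h 38 min; less 30 min break → 11 h 8 min
Wed: 9:00 AM–8:58 PM = 11 h 58 min; less 30 min break → 11 h 28 min
Thu: 5:40 AM–1:28 PM = 7 h 48 min; less 30 min break → 7 h 18 min
Fri: 7:28 AM–3:48 PM = 8 h 20 min; less 30 min break → 7 h 50 min
Sat: 9:06 AM–6:06 PM = 9 h 0 min; less 30 min break → 8 h 30 min
Sun: 9:05 AM–8:03 PM = 10 h 58 min; less 30 min break → 10 h 28 min
Total worked: 56 h 42 min = 3402 min.
Regular 44 h 0 min = 2640 min at €18.75/h; overtime 12 h 42 min = 762 min at €37.50/h.
Pay = (2640 × €18.75 + 762 × €37.50) ÷ 60 = €1301.25.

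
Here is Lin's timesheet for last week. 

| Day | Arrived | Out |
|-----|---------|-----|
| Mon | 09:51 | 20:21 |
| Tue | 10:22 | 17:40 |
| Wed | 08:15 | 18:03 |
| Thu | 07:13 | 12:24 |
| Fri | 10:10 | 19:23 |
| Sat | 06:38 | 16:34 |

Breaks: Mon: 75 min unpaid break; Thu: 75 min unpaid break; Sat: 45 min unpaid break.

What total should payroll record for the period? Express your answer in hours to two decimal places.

Mon: 09:51–20:21 = 10 h 30 min; less 75 min break → 9 h 15 min
Tue: 10:22–17:40 = 7 h 18 min
Wed: 08:15–18:03 = 9 h 48 min
Thu: 07:13–12:24 = 5 h 11 min; less 75 min break → 3 h 56 min
Fri: 10:10–19:23 = 9 h 13 min
Sat: 06:38–16:34 = 9 h 56 min; less 45 min break → 9 h 11 min
Total: 9 h 15 min + 7 h 18 min + 9 h 48 min + 3 h 56 min + 9 h 13 min + 9 h 11 min = 48 h 41 min.

48.68 hours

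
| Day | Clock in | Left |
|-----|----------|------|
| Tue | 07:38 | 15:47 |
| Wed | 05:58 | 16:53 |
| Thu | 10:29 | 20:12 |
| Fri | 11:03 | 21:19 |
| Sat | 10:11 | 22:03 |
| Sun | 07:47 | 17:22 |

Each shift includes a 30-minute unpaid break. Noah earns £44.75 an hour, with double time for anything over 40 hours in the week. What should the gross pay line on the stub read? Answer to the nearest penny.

Tue: 07:38–15:47 = 8 h 9 min; less 30 min break → 7 h 39 min
Wed: 05:58–16:53 = 10 h 55 min; less 30 min break → 10 h 25 min
Thu: 10:29–20:12 = 9 h 43 min; less 30 min break → 9 h 13 min
Fri: 11:03–21:19 = 10 h 16 min; less 30 min break → 9 h 46 min
Sat: 10:11–22:03 = 11 h 52 min; less 30 min break → 11 h 22 min
Sun: 07:47–17:22 = 9 h 35 min; less 30 min break → 9 h 5 min
Total worked: 57 h 30 min = 3450 min.
Regular 40 h 0 min = 2400 min at £44.75/h; overtime 17 h 30 min = 1050 min at £89.50/h.
Pay = (2400 × £44.75 + 1050 × £89.50) ÷ 60 = £3356.25.

£3356.25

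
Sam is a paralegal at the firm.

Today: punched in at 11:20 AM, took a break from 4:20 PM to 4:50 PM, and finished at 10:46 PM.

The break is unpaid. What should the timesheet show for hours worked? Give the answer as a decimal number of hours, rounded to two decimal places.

10.93 hours

Today: 11:20 AM–10:46 PM = 11 h 26 min; less 30 min break → 10 h 56 min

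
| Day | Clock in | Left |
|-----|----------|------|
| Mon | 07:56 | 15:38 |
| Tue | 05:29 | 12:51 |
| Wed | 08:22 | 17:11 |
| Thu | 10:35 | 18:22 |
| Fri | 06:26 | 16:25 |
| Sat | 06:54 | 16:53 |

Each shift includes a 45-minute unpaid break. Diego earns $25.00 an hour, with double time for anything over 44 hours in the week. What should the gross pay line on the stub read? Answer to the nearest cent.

$1256.67

Mon: 07:56–15:38 = 7 h 42 min; less 45 min break → 6 h 57 min
Tue: 05:29–12:51 = 7 h 22 min; less 45 min break → 6 h 37 min
Wed: 08:22–17:11 = 8 h 49 min; less 45 min break → 8 h 4 min
Thu: 10:35–18:22 = 7 h 47 min; less 45 min break → 7 h 2 min
Fri: 06:26–16:25 = 9 h 59 min; less 45 min break → 9 h 14 min
Sat: 06:54–16:53 = 9 h 59 min; less 45 min break → 9 h 14 min
Total worked: 47 h 8 min = 2828 min.
Regular 44 h 0 min = 2640 min at $25.00/h; overtime 3 h 8 min = 188 min at $50.00/h.
Pay = (2640 × $25.00 + 188 × $50.00) ÷ 60 = $1256.67.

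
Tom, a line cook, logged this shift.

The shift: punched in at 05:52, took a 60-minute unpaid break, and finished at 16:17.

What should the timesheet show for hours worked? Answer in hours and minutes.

9 h 25 min

The shift: 05:52–16:17 = 10 h 25 min; less 60 min break → 9 h 25 min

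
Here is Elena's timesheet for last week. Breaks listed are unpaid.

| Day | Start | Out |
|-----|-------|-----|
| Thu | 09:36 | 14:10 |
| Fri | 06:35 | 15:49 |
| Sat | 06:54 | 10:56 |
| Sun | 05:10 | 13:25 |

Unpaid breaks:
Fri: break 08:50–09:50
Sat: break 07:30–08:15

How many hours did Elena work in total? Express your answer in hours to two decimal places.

24.33 hours

Thu: 09:36–14:10 = 4 h 34 min
Fri: 06:35–15:49 = 9 h 14 min; less 60 min break → 8 h 14 min
Sat: 06:54–10:56 = 4 h 2 min; less 45 min break → 3 h 17 min
Sun: 05:10–13:25 = 8 h 15 min
Total: 4 h 34 min + 8 h 14 min + 3 h 17 min + 8 h 15 min = 24 h 20 min.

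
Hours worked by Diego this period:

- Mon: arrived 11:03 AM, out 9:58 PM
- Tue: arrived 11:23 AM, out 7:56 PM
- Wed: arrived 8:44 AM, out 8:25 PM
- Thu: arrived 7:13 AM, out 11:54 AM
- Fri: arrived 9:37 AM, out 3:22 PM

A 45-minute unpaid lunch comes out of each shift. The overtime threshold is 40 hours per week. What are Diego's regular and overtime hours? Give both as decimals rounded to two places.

Regular 37.83 hours, overtime 0.00 hours

Mon: 11:03 AM–9:58 PM = 10 h 55 min; less 45 min break → 10 h 10 min
Tue: 11:23 AM–7:56 PM = 8 h 33 min; less 45 min break → 7 h 48 min
Wed: 8:44 AM–8:25 PM = 11 h 41 min; less 45 min break → 10 h 56 min
Thu: 7:13 AM–11:54 AM = 4 h 41 min; less 45 min break → 3 h 56 min
Fri: 9:37 AM–3:22 PM = 5 h 45 min; less 45 min break → 5 h 0 min
Total worked: 37 h 50 min = 37.83 h.
Threshold 40 h → overtime 0 h 0 min, regular 37 h 50 min.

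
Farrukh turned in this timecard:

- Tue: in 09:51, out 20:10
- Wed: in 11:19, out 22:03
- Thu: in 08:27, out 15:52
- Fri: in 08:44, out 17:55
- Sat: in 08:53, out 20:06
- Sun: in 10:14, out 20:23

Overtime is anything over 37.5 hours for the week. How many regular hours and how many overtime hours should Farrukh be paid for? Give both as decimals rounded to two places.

Regular 37.50 hours, overtime 21.52 hours

Tue: 09:51–20:10 = 10 h 19 min
Wed: 11:19–22:03 = 10 h 44 min
Thu: 08:27–15:52 = 7 h 25 min
Fri: 08:44–17:55 = 9 h 11 min
Sat: 08:53–20:06 = 11 h 13 min
Sun: 10:14–20:23 = 10 h 9 min
Total worked: 59 h 1 min = 59.02 h.
Threshold 37.5 h → overtime 21 h 31 min, regular 37 h 30 min.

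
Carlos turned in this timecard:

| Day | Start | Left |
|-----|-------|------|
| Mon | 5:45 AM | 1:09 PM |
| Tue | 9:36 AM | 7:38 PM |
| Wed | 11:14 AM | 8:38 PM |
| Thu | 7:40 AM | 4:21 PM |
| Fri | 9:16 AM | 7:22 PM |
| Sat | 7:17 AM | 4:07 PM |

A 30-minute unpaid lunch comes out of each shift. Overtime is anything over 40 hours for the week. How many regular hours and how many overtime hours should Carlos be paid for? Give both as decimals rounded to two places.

Regular 40.00 hours, overtime 11.45 hours

Mon: 5:45 AM–1:09 PM = 7 h 24 min; less 30 min break → 6 h 54 min
Tue: 9:36 AM–7:38 PM = 10 h 2 min; less 30 min break → 9 h 32 min
Wed: 11:14 AM–8:38 PM = 9 h 24 min; less 30 min break → 8 h 54 min
Thu: 7:40 AM–4:21 PM = 8 h 41 min; less 30 min break → 8 h 11 min
Fri: 9:16 AM–7:22 PM = 10 h 6 min; less 30 min break → 9 h 36 min
Sat: 7:17 AM–4:07 PM = 8 h 50 min; less 30 min break → 8 h 20 min
Total worked: 51 h 27 min = 51.45 h.
Threshold 40 h → overtime 11 h 27 min, regular 40 h 0 min.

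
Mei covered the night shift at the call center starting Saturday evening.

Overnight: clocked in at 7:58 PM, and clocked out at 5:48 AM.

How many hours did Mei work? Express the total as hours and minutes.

Overnight: 7:58 PM → midnight = 4 h 2 min; midnight → 5:48 AM = 5 h 48 min; span 9 h 50 min

9 h 50 min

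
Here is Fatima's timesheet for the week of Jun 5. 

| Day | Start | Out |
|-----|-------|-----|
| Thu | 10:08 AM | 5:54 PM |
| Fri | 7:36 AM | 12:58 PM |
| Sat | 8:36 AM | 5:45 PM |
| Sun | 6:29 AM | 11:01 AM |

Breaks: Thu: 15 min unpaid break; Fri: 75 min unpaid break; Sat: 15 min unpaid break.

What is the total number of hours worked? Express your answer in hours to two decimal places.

25.07 hours

Thu: 10:08 AM–5:54 PM = 7 h 46 min; less 15 min break → 7 h 31 min
Fri: 7:36 AM–12:58 PM = 5 h 22 min; less 75 min break → 4 h 7 min
Sat: 8:36 AM–5:45 PM = 9 h 9 min; less 15 min break → 8 h 54 min
Sun: 6:29 AM–11:01 AM = 4 h 32 min
Total: 7 h 31 min + 4 h 7 min + 8 h 54 min + 4 h 32 min = 25 h 4 min.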